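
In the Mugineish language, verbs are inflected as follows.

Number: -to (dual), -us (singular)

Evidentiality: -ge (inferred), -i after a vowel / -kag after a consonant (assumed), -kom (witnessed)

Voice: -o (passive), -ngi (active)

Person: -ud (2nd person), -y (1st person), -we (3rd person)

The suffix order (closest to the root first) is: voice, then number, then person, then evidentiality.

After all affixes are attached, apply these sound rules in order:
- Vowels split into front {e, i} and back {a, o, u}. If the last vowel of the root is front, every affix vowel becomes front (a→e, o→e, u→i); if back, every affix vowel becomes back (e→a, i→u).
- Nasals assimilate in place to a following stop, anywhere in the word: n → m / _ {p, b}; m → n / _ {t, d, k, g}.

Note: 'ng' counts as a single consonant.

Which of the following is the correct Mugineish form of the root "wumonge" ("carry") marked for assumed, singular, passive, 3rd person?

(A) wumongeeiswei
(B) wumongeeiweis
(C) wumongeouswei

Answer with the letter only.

A

Attach voice passive -o → wumongeo.
Attach number singular -us → wumongeous.
Attach person 3rd person -we → wumongeouswe.
Attach evidentiality assumed -i (after vowel 'e') → wumongeouswei.
Apply vowel harmony: wumongeouswei → wumongeeiswei.
Nasal assimilation: no change.
So the correct form is wumongeeiswei, option (A).
(B) wumongeeiweis is wrong: it has the affixes in the wrong order.
(C) wumongeouswei is wrong: it fails to apply the sound rule(s).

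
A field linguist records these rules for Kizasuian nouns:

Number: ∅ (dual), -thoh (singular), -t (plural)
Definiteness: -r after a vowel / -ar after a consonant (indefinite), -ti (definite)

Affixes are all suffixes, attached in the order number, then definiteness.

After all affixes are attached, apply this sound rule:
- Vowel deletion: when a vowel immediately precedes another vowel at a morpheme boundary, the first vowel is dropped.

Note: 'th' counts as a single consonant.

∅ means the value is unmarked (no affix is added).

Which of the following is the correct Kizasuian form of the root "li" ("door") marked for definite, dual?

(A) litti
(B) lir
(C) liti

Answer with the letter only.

C

number = dual: zero marking, form stays li.
Attach definiteness definite -ti → liti.
Vowel deletion: no change.
So the correct form is liti, option (C).
(A) litti is wrong: it uses plural instead of dual for number.
(B) lir is wrong: it uses indefinite instead of definite for definiteness.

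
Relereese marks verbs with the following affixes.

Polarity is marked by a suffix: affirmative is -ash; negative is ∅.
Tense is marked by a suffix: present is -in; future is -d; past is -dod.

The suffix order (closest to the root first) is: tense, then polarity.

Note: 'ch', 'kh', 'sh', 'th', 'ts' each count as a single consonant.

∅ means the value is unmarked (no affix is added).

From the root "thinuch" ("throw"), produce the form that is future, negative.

Attach tense future -d → thinuchd.
polarity = negative: zero marking, form stays thinuchd.

thinuchd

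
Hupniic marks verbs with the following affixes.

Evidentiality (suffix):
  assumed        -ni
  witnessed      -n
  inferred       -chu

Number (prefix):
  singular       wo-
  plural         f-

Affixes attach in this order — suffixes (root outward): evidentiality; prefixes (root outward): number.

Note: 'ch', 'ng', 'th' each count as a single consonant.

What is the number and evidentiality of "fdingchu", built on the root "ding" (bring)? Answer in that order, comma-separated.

Segment: f-ding-chu.
number: f- → plural.
evidentiality: -chu → inferred.

plural, inferred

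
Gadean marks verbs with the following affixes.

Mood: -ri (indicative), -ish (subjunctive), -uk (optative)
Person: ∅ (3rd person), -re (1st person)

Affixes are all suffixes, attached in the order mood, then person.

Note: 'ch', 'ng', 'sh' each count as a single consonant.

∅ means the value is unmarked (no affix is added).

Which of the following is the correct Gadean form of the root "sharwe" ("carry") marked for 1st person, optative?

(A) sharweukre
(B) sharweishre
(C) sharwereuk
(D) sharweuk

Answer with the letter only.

Attach mood optative -uk → sharweuk.
Attach person 1st person -re → sharweukre.
So the correct form is sharweukre, option (A).
(D) sharweuk is wrong: it uses 3rd person instead of 1st person for person.
(C) sharwereuk is wrong: it has the affixes in the wrong order.
(B) sharweishre is wrong: it uses subjunctive instead of optative for mood.

A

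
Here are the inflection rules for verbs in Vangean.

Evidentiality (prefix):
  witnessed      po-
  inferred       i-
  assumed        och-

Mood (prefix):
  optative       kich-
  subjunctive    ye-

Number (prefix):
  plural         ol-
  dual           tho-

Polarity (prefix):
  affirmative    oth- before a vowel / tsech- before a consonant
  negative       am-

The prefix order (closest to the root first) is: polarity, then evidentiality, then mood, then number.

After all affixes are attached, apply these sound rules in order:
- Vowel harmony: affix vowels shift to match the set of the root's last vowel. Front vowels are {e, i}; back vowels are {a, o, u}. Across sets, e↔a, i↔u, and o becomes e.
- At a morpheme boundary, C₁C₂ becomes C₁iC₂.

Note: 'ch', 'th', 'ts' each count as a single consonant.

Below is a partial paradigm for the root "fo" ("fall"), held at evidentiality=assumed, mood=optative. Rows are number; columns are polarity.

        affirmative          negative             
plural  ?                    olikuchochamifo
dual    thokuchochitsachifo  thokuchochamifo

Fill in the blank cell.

Attach polarity affirmative tsech- (before consonant 'f') → tsechfo.
Attach evidentiality assumed och- → ochtsechfo.
Attach mood optative kich- → kichochtsechfo.
Attach number plural ol- → olkichochtsechfo.
Apply vowel harmony: olkichochtsechfo → olkuchochtsachfo.
Apply epenthesis: olkuchochtsachfo → olikuchochitsachifo.

olikuchochitsachifo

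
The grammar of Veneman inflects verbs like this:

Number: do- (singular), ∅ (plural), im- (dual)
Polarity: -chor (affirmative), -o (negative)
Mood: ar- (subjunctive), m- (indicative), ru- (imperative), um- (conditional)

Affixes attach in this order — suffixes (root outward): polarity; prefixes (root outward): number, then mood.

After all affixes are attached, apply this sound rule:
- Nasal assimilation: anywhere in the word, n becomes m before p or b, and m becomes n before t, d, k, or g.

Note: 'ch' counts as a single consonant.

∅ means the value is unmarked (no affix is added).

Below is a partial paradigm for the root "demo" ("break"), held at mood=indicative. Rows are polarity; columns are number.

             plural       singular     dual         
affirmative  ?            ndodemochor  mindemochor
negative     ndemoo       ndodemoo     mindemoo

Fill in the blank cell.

number = plural: zero marking, form stays demo.
Attach polarity affirmative -chor → demochor.
Attach mood indicative m- → mdemochor.
Apply nasal assimilation: mdemochor → ndemochor.

ndemochor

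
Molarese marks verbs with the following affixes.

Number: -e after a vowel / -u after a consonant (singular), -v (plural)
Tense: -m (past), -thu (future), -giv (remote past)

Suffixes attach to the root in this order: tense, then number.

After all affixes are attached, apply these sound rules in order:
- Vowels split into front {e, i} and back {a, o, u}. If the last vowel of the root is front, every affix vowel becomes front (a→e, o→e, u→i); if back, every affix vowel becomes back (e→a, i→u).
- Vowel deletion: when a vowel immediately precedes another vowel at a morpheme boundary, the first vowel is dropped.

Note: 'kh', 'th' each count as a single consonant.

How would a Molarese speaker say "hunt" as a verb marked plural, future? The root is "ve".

vethiv

Attach tense future -thu → vethu.
Attach number plural -v → vethuv.
Apply vowel harmony: vethuv → vethiv.
Vowel deletion: no change.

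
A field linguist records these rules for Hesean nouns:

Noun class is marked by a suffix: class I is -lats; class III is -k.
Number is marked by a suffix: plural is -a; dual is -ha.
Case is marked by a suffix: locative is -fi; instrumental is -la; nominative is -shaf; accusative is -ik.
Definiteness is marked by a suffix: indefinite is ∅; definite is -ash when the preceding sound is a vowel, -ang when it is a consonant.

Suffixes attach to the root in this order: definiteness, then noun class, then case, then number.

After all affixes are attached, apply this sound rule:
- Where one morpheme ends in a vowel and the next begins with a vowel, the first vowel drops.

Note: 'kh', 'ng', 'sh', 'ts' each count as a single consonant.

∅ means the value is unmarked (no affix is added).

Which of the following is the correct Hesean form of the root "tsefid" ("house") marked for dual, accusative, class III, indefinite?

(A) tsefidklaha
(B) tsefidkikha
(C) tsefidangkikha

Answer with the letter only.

B

definiteness = indefinite: zero marking, form stays tsefid.
Attach noun class class III -k → tsefidk.
Attach case accusative -ik → tsefidkik.
Attach number dual -ha → tsefidkikha.
Vowel deletion: no change.
So the correct form is tsefidkikha, option (B).
(A) tsefidklaha is wrong: it uses instrumental instead of accusative for case.
(C) tsefidangkikha is wrong: it uses definite instead of indefinite for definiteness.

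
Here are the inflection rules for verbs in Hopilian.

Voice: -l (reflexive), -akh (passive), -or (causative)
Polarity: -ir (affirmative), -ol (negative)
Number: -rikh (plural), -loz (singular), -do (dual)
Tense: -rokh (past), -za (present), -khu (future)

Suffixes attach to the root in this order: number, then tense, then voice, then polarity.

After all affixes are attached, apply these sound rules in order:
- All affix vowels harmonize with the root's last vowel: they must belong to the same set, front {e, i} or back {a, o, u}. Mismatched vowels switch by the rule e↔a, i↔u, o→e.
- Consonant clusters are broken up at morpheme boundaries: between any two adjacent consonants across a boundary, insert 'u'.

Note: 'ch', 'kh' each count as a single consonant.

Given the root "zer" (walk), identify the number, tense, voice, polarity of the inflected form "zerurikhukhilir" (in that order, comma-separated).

plural, future, reflexive, affirmative

Segment: zer-rikh-khu-l-ir.
number: -rikh → plural.
tense: -khu → future.
voice: -l → reflexive.
polarity: -ir → affirmative.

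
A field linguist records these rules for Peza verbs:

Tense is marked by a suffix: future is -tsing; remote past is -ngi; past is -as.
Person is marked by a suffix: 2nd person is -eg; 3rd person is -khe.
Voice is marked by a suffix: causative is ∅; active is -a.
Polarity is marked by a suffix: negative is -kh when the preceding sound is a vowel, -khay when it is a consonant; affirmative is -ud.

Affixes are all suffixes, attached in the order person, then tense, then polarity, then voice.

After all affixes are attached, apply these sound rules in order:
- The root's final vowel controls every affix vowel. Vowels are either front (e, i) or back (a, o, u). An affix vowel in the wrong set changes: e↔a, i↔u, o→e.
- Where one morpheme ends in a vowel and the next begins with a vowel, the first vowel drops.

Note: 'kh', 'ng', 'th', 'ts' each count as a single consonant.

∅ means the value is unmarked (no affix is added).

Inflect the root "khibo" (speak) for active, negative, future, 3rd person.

Attach person 3rd person -khe → khibokhe.
Attach tense future -tsing → khibokhetsing.
Attach polarity negative -khay (after consonant 'ng') → khibokhetsingkhay.
Attach voice active -a → khibokhetsingkhaya.
Apply vowel harmony: khibokhetsingkhaya → khibokhatsungkhaya.
Vowel deletion: no change.

khibokhatsungkhaya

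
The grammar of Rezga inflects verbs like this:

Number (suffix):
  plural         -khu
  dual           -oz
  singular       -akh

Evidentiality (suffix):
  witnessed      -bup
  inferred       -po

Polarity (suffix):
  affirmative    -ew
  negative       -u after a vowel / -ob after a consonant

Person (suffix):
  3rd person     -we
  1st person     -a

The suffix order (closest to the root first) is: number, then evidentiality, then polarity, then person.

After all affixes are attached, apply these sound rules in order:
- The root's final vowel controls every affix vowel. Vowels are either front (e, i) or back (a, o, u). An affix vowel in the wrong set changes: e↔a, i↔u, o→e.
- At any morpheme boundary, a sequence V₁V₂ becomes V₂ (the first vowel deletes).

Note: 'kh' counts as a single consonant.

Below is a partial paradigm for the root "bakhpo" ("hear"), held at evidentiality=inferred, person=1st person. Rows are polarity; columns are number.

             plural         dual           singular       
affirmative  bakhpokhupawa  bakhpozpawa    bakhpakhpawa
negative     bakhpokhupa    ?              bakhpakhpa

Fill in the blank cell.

bakhpozpa

Attach number dual -oz → bakhpooz.
Attach evidentiality inferred -po → bakhpoozpo.
Attach polarity negative -u (after vowel 'o') → bakhpoozpou.
Attach person 1st person -a → bakhpoozpoua.
Vowel harmony: no change.
Apply vowel deletion: bakhpoozpoua → bakhpozpa.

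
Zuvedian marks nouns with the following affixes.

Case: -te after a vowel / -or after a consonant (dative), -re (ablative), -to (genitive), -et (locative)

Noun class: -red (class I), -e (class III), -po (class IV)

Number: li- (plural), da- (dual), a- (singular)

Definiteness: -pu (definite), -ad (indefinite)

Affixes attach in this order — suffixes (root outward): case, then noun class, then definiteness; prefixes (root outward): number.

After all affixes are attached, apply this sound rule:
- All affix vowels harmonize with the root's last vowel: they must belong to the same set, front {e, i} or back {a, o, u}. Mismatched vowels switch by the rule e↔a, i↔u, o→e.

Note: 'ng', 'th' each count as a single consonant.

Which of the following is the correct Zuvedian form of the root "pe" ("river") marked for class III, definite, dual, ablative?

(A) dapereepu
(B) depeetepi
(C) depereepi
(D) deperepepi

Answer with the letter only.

C

Attach case ablative -re → pere.
Attach noun class class III -e → peree.
Attach definiteness definite -pu → pereepu.
Attach number dual da- → dapereepu.
Apply vowel harmony: dapereepu → depereepi.
So the correct form is depereepi, option (C).
(D) deperepepi is wrong: it uses class IV instead of class III for noun class.
(A) dapereepu is wrong: it fails to apply the sound rule(s).
(B) depeetepi is wrong: it uses locative instead of ablative for case.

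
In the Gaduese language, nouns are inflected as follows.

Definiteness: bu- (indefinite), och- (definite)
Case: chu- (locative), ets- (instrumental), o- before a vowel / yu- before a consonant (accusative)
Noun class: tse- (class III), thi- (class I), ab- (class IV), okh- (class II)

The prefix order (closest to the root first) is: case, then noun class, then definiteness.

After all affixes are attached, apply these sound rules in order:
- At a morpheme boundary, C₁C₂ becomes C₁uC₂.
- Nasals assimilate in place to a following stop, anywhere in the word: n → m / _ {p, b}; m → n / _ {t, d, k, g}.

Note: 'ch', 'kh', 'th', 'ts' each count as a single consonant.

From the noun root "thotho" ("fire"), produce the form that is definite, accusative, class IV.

ochabuyuthotho

Attach case accusative yu- (before consonant 'th') → yuthotho.
Attach noun class class IV ab- → abyuthotho.
Attach definiteness definite och- → ochabyuthotho.
Apply epenthesis: ochabyuthotho → ochabuyuthotho.
Nasal assimilation: no change.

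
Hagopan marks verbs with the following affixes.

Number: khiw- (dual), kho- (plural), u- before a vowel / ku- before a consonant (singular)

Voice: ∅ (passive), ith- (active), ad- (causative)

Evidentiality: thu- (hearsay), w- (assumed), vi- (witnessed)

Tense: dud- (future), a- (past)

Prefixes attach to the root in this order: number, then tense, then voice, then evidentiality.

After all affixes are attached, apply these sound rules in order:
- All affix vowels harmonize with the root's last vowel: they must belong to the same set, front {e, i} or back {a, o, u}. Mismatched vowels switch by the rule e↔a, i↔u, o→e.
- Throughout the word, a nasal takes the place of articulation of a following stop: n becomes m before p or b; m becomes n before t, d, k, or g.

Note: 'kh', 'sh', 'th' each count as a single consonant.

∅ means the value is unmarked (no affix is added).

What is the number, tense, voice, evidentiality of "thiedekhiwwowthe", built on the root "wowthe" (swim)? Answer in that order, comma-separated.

Segment: thu-ad-a-khiw-wowthe.
number: khiw- → dual.
tense: a- → past.
voice: ad- → causative.
evidentiality: thu- → hearsay.

dual, past, causative, hearsay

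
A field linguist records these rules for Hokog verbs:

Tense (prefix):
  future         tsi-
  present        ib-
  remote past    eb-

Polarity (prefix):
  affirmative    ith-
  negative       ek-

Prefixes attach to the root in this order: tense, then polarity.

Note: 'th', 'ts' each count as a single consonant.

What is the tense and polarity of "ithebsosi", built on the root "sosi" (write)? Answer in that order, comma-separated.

remote past, affirmative

Segment: ith-eb-sosi.
tense: eb- → remote past.
polarity: ith- → affirmative.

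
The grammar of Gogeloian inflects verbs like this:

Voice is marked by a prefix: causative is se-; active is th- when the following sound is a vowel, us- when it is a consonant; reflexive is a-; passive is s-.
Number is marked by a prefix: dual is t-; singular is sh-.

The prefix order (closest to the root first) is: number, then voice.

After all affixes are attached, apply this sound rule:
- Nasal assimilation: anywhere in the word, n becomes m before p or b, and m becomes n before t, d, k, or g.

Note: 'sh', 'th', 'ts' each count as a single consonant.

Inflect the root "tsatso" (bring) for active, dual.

Attach number dual t- → ttsatso.
Attach voice active us- (before consonant 't') → usttsatso.
Nasal assimilation: no change.

usttsatso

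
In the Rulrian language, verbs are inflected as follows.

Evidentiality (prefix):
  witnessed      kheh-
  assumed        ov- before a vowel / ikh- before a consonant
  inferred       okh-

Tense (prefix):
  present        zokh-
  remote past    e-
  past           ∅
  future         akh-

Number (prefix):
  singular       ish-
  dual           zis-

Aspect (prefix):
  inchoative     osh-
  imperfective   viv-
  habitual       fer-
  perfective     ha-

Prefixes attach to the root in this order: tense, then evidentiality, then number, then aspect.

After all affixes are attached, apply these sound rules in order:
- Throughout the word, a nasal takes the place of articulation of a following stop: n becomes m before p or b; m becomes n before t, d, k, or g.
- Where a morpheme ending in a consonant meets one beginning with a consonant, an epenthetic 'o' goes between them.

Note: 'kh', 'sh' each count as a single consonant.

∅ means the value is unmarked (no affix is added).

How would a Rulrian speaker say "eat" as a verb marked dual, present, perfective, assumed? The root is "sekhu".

Attach tense present zokh- → zokhsekhu.
Attach evidentiality assumed ikh- (before consonant 'z') → ikhzokhsekhu.
Attach number dual zis- → zisikhzokhsekhu.
Attach aspect perfective ha- → hazisikhzokhsekhu.
Nasal assimilation: no change.
Apply epenthesis: hazisikhzokhsekhu → hazisikhozokhosekhu.

hazisikhozokhosekhu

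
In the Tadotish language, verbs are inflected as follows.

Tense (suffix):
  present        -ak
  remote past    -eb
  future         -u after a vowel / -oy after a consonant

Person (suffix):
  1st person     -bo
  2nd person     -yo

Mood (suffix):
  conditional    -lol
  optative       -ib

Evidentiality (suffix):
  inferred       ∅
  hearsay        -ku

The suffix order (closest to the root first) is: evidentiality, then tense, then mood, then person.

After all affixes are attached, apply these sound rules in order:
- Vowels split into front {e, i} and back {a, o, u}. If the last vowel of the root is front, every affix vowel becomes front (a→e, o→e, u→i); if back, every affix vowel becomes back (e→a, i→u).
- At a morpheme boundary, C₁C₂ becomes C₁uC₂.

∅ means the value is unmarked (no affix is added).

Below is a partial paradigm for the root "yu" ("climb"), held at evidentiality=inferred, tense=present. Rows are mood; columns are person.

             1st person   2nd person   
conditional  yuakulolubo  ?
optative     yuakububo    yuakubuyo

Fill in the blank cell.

yuakuloluyo

evidentiality = inferred: zero marking, form stays yu.
Attach tense present -ak → yuak.
Attach mood conditional -lol → yuaklol.
Attach person 2nd person -yo → yuaklolyo.
Vowel harmony: no change.
Apply epenthesis: yuaklolyo → yuakuloluyo.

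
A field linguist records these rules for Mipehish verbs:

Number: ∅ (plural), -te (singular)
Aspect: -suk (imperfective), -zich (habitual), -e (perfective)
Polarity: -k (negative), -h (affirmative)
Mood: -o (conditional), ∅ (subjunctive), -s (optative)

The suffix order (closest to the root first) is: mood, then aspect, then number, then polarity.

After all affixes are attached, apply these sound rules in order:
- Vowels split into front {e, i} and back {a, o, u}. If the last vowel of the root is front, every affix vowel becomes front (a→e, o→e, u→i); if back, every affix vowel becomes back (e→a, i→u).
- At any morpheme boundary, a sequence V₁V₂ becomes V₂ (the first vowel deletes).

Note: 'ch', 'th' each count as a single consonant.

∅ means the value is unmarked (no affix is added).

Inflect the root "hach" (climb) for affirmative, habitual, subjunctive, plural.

mood = subjunctive: zero marking, form stays hach.
Attach aspect habitual -zich → hachzich.
number = plural: zero marking, form stays hachzich.
Attach polarity affirmative -h → hachzichh.
Apply vowel harmony: hachzichh → hachzuchh.
Vowel deletion: no change.

hachzuchh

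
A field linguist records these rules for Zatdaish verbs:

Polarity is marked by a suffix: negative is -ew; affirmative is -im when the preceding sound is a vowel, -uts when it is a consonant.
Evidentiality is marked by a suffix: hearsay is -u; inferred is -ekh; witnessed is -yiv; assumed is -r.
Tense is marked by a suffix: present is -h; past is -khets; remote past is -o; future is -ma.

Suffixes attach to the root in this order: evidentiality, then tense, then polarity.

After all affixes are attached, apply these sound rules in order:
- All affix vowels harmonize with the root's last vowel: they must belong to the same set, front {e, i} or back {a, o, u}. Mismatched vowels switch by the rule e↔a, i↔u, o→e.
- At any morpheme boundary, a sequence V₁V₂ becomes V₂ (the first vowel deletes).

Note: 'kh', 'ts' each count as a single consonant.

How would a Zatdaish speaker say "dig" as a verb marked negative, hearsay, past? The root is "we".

wikhetsew

Attach evidentiality hearsay -u → weu.
Attach tense past -khets → weukhets.
Attach polarity negative -ew → weukhetsew.
Apply vowel harmony: weukhetsew → weikhetsew.
Apply vowel deletion: weikhetsew → wikhetsew.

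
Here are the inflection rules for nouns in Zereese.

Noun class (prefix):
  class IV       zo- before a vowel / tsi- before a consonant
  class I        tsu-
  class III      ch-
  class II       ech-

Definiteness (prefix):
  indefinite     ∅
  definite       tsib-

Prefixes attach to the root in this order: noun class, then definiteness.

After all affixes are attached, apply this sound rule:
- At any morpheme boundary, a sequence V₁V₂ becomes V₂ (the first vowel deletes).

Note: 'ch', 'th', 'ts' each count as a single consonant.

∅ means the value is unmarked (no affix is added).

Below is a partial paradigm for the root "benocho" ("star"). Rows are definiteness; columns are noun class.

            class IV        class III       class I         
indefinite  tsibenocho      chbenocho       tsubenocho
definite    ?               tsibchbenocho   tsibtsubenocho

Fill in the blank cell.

Attach noun class class IV tsi- (before consonant 'b') → tsibenocho.
Attach definiteness definite tsib- → tsibtsibenocho.
Vowel deletion: no change.

tsibtsibenocho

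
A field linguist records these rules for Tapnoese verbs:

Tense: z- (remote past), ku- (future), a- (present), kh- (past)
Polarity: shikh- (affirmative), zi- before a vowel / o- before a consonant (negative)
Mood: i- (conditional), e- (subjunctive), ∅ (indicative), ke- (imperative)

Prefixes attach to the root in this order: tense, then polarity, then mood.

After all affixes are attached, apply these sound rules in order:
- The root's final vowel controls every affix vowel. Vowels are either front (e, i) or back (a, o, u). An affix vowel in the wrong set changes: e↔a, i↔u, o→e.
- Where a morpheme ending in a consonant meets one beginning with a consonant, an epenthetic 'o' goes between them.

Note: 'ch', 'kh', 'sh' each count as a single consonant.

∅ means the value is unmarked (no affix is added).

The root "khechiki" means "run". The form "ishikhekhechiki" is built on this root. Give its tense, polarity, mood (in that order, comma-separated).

Segment: i-shikh-a-khechiki.
tense: a- → present.
polarity: shikh- → affirmative.
mood: i- → conditional.

present, affirmative, conditional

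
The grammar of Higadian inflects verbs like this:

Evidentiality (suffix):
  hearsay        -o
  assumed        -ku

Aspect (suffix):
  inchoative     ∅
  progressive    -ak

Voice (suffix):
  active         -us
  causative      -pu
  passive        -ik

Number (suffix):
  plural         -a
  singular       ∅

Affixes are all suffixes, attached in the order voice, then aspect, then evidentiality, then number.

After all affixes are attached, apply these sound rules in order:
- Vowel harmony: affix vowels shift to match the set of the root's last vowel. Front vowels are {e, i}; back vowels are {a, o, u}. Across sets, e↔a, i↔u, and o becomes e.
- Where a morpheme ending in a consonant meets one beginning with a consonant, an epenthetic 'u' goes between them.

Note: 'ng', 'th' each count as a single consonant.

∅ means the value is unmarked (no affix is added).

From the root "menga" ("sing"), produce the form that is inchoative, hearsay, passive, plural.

mengaukoa

Attach voice passive -ik → mengaik.
aspect = inchoative: zero marking, form stays mengaik.
Attach evidentiality hearsay -o → mengaiko.
Attach number plural -a → mengaikoa.
Apply vowel harmony: mengaikoa → mengaukoa.
Epenthesis: no change.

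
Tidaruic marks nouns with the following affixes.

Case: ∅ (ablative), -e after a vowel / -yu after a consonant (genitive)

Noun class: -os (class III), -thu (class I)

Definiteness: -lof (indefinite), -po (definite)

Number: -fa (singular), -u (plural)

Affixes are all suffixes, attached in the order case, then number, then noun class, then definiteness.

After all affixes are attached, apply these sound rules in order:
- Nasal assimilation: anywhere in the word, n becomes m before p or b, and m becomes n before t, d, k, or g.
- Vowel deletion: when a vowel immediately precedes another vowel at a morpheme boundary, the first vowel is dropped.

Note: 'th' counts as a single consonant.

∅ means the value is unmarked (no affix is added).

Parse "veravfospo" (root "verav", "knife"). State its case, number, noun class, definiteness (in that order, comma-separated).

ablative, singular, class III, definite

Segment: verav-fa-os-po.
case: ∅ → ablative.
number: -fa → singular.
noun class: -os → class III.
definiteness: -po → definite.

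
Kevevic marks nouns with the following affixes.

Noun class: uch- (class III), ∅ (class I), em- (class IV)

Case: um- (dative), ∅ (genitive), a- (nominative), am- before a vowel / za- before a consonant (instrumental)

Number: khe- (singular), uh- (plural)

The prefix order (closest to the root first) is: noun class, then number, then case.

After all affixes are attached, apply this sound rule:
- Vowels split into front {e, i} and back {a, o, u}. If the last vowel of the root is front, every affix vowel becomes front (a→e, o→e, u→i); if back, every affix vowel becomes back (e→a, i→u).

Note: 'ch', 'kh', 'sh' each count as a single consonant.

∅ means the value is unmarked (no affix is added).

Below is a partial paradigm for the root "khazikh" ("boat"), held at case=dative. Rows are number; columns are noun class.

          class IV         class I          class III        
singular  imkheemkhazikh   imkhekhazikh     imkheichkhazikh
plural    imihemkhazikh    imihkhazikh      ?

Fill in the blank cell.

imihichkhazikh

Attach noun class class III uch- → uchkhazikh.
Attach number plural uh- → uhuchkhazikh.
Attach case dative um- → umuhuchkhazikh.
Apply vowel harmony: umuhuchkhazikh → imihichkhazikh.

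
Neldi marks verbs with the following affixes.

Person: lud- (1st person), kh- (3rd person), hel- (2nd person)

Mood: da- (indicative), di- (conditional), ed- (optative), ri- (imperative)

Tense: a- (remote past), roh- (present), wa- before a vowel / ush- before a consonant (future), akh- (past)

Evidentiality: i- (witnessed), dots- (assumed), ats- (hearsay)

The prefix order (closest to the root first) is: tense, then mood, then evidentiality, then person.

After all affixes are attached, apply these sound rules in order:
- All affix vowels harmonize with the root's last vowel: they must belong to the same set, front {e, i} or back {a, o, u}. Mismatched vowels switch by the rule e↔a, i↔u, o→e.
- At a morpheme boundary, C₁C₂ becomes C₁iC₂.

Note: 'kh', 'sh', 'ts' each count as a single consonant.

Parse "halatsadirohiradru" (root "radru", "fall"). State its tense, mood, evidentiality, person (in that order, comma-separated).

present, optative, hearsay, 2nd person

Segment: hel-ats-ed-roh-radru.
tense: roh- → present.
mood: ed- → optative.
evidentiality: ats- → hearsay.
person: hel- → 2nd person.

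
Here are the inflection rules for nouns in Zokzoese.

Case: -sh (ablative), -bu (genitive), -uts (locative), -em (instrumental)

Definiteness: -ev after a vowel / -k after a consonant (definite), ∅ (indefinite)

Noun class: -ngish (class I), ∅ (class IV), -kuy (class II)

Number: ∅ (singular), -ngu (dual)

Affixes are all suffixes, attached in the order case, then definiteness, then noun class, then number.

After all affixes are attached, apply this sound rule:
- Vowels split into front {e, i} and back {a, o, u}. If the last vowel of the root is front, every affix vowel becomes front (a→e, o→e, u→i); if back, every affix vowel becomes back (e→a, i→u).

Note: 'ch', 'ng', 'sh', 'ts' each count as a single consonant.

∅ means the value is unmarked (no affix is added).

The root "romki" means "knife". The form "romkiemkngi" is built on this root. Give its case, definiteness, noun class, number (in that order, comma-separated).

Segment: romki-em-k-ngu.
case: -em → instrumental.
definiteness: -ev/k → definite.
noun class: ∅ → class IV.
number: -ngu → dual.

instrumental, definite, class IV, dual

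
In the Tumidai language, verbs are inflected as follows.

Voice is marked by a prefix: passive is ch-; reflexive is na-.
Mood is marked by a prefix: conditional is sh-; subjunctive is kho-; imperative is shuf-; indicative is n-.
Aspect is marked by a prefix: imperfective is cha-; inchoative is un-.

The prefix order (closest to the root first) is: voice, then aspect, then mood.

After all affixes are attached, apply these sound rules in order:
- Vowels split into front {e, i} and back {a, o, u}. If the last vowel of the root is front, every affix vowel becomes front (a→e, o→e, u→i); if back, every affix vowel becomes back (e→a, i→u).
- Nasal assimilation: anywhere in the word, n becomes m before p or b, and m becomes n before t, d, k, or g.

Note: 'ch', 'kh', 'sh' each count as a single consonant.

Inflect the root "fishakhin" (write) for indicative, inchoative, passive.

ninchfishakhin

Attach voice passive ch- → chfishakhin.
Attach aspect inchoative un- → unchfishakhin.
Attach mood indicative n- → nunchfishakhin.
Apply vowel harmony: nunchfishakhin → ninchfishakhin.
Nasal assimilation: no change.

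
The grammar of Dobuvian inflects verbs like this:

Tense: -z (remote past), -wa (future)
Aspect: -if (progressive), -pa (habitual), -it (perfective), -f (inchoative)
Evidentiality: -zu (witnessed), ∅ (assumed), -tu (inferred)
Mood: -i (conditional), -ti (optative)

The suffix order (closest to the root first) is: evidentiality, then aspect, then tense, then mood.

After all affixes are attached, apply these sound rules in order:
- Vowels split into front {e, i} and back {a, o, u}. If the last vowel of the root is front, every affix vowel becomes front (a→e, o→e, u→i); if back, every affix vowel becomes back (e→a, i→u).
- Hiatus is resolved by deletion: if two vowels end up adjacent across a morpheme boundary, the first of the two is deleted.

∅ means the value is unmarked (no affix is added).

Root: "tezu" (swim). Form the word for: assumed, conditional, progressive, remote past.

tezufzu

evidentiality = assumed: zero marking, form stays tezu.
Attach aspect progressive -if → tezuif.
Attach tense remote past -z → tezuifz.
Attach mood conditional -i → tezuifzi.
Apply vowel harmony: tezuifzi → tezuufzu.
Apply vowel deletion: tezuufzu → tezufzu.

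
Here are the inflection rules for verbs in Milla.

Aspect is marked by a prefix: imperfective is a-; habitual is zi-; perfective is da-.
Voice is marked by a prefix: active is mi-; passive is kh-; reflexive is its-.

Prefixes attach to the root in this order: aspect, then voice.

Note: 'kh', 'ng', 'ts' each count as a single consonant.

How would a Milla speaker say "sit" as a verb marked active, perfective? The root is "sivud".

midasivud

Attach aspect perfective da- → dasivud.
Attach voice active mi- → midasivud.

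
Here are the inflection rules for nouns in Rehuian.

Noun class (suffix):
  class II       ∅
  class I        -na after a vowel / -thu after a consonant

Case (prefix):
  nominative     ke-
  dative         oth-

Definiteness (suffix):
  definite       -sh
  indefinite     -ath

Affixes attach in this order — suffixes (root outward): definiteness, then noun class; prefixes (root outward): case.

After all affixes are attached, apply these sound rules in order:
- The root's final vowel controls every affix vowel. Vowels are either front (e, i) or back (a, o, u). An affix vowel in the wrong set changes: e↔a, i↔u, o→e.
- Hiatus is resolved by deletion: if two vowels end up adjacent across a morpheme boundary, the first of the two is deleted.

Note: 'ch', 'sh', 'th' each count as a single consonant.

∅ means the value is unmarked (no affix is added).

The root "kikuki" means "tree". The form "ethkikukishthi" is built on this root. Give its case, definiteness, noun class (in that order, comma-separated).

dative, definite, class I

Segment: oth-kikuki-sh-thu.
case: oth- → dative.
definiteness: -sh → definite.
noun class: -na/thu → class I.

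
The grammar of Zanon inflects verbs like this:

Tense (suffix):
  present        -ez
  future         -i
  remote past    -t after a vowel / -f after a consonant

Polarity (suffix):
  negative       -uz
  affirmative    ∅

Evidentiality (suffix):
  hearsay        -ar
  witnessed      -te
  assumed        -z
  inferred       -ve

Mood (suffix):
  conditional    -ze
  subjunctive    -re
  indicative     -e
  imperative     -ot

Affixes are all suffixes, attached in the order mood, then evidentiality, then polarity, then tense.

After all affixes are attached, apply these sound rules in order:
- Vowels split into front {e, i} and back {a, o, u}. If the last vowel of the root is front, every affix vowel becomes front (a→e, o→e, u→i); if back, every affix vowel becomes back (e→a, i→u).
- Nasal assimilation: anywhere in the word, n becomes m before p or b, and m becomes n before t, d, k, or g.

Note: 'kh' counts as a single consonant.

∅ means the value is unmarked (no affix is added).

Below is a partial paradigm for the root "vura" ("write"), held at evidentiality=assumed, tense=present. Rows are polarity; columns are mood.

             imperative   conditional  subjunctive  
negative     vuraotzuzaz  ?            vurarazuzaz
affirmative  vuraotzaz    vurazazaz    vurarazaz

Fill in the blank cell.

vurazazuzaz

Attach mood conditional -ze → vuraze.
Attach evidentiality assumed -z → vurazez.
Attach polarity negative -uz → vurazezuz.
Attach tense present -ez → vurazezuzez.
Apply vowel harmony: vurazezuzez → vurazazuzaz.
Nasal assimilation: no change.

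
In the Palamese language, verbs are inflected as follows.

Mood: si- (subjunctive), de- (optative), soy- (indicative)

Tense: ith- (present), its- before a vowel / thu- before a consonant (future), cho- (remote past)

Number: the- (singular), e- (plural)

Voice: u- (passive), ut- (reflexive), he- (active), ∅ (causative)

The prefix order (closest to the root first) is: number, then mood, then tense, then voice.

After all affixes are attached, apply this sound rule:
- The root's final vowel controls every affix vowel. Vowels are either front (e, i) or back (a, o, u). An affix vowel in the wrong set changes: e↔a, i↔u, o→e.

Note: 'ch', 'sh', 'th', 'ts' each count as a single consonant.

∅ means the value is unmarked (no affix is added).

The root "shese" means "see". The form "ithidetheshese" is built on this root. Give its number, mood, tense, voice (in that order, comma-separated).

Segment: u-thu-de-the-shese.
number: the- → singular.
mood: de- → optative.
tense: its/thu- → future.
voice: u- → passive.

singular, optative, future, passive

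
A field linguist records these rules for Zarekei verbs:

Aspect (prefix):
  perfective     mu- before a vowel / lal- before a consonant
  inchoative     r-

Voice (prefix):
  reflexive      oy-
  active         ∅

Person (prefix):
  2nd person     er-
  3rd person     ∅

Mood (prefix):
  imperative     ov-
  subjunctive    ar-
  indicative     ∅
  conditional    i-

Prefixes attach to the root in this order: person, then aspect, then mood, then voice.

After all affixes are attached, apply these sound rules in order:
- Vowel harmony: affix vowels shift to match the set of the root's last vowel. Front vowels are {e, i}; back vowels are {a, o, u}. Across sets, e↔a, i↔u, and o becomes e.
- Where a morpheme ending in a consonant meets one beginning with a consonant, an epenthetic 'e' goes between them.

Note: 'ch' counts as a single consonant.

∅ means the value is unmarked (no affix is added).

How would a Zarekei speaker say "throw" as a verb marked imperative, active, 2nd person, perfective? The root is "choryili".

Attach person 2nd person er- → erchoryili.
Attach aspect perfective mu- (before vowel 'e') → muerchoryili.
Attach mood imperative ov- → ovmuerchoryili.
voice = active: zero marking, form stays ovmuerchoryili.
Apply vowel harmony: ovmuerchoryili → evmierchoryili.
Apply epenthesis: evmierchoryili → evemierechoryili.

evemierechoryili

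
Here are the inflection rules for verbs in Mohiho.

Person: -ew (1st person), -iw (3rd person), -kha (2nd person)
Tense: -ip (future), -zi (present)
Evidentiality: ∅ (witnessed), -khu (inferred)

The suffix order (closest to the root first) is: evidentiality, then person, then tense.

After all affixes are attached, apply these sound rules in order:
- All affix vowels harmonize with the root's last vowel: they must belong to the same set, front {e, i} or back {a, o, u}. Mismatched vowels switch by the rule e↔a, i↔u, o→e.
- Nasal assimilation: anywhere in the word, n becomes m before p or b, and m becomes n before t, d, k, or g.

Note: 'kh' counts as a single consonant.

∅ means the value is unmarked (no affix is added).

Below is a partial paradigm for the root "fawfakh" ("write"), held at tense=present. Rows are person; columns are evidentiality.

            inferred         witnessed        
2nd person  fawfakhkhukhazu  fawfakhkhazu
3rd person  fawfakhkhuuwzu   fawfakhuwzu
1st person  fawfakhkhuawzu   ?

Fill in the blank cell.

evidentiality = witnessed: zero marking, form stays fawfakh.
Attach person 1st person -ew → fawfakhew.
Attach tense present -zi → fawfakhewzi.
Apply vowel harmony: fawfakhewzi → fawfakhawzu.
Nasal assimilation: no change.

fawfakhawzu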